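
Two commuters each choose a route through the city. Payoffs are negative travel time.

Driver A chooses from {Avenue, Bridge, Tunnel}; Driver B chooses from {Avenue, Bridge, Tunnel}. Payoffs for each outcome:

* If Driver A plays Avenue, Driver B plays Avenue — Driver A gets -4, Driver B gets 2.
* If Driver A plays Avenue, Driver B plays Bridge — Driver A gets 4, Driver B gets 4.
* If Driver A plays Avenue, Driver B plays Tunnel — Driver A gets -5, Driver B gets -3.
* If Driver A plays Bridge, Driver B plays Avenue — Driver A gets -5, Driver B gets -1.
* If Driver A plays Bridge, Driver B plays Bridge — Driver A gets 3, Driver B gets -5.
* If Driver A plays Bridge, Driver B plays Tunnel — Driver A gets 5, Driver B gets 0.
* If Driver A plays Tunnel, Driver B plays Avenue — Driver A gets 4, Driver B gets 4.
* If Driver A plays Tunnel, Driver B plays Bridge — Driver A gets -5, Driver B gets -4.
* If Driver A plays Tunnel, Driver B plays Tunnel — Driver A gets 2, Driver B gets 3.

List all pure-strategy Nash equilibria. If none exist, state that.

(Avenue, Bridge), (Bridge, Tunnel), (Tunnel, Avenue)

For each strategy profile, look for a profitable unilateral deviation.
(Avenue, Avenue): Driver A can switch to Tunnel (-4 → 4). Not NE.
(Avenue, Bridge): Driver A gets 4, best alternative 3; Driver B gets 4, best alternative 2. No profitable deviation — NE.
(Avenue, Tunnel): Driver A can switch to Bridge (-5 → 5). Not NE.
(Bridge, Avenue): Driver A can switch to Avenue (-5 → -4). Not NE.
(Bridge, Bridge): Driver A can switch to Avenue (3 → 4). Not NE.
(Bridge, Tunnel): Driver A gets 5, best alternative 2; Driver B gets 0, best alternative -1. No profitable deviation — NE.
(Tunnel, Avenue): Driver A gets 4, best alternative -4; Driver B gets 4, best alternative 3. No profitable deviation — NE.
(Tunnel, Bridge): Driver A can switch to Avenue (-5 → 4). Not NE.
(Tunnel, Tunnel): Driver A can switch to Bridge (2 → 5). Not NE.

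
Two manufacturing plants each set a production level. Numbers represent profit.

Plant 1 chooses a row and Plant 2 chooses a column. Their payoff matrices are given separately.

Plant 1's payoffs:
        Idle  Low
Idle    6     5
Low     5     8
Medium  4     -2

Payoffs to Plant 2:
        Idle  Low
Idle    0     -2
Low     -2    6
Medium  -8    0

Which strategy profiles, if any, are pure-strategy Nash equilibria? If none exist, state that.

The pure Nash equilibria are (Idle, Idle), (Low, Low).

For each player, find the best response to each opponent profile; mutual best responses are the pure NE.
Plant 1 against Idle: payoffs 6, 5, 4 → best response Idle.
Plant 1 against Low: payoffs 5, 8, -2 → best response Low.
Plant 2 against Idle: payoffs 0, -2 → best response Idle.
Plant 2 against Low: payoffs -2, 6 → best response Low.
Plant 2 against Medium: payoffs -8, 0 → best response Low.
Mutual best responses: (Idle, Idle); (Low, Low).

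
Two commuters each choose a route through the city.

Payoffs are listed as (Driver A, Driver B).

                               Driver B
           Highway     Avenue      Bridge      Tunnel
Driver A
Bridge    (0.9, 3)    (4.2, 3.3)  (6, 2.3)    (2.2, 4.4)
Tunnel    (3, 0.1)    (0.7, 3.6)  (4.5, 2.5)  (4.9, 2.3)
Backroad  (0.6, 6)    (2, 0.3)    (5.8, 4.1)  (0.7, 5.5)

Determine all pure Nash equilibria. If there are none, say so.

none

(Bridge, Highway): Driver A can switch to Tunnel (0.9 → 3). Not NE.
(Bridge, Avenue): Driver B can switch to Tunnel (3.3 → 4.4). Not NE.
(Bridge, Bridge): Driver B can switch to Highway (2.3 → 3). Not NE.
(Bridge, Tunnel): Driver A can switch to Tunnel (2.2 → 4.9). Not NE.
(Tunnel, Highway): Driver B can switch to Avenue (0.1 → 3.6). Not NE.
(Tunnel, Avenue): Driver A can switch to Bridge (0.7 → 4.2). Not NE.
(Tunnel, Bridge): Driver A can switch to Bridge (4.5 → 6). Not NE.
(Tunnel, Tunnel): Driver B can switch to Avenue (2.3 → 3.6). Not NE.
(Backroad, Highway): Driver A can switch to Bridge (0.6 → 0.9). Not NE.
(Backroad, Avenue): Driver A can switch to Bridge (2 → 4.2). Not NE.
(The remaining 2 profiles each have a profitable deviation by the same check.)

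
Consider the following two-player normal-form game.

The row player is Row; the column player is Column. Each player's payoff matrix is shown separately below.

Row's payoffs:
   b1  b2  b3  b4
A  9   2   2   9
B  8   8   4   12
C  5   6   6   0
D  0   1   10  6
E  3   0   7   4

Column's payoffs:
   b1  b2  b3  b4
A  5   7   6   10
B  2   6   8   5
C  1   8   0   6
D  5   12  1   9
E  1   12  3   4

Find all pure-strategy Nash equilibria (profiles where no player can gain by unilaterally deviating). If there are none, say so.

Row against b1: payoffs 9, 8, 5, 0, 3 → best response A.
Row against b2: payoffs 2, 8, 6, 1, 0 → best response B.
Row against b3: payoffs 2, 4, 6, 10, 7 → best response D.
Row against b4: payoffs 9, 12, 0, 6, 4 → best response B.
Column against A: payoffs 5, 7, 6, 10 → best response b4.
Column against B: payoffs 2, 6, 8, 5 → best response b3.
Column against C: payoffs 1, 8, 0, 6 → best response b2.
Column against D: payoffs 5, 12, 1, 9 → best response b2.
Column against E: payoffs 1, 12, 3, 4 → best response b2.
No profile is a mutual best response for all players.

none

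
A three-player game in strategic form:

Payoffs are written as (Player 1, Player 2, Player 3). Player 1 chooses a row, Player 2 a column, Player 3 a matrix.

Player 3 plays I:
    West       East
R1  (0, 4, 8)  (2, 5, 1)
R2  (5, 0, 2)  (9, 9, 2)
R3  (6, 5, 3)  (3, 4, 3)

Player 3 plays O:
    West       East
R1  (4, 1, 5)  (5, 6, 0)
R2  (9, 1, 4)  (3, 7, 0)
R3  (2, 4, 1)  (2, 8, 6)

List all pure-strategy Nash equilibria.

(R2, East, I) and (R3, West, I)

Check each profile: it is a Nash equilibrium iff no player can strictly gain by switching unilaterally.
(R1, West, I): Player 1 can switch to R2 (0 → 5). Not NE.
(R1, West, O): Player 1 can switch to R2 (4 → 9). Not NE.
(R1, East, I): Player 1 can switch to R2 (2 → 9). Not NE.
(R1, East, O): Player 3 can switch to I (0 → 1). Not NE.
(R2, West, I): Player 1 can switch to R3 (5 → 6). Not NE.
(R2, West, O): Player 2 can switch to East (1 → 7). Not NE.
(R2, East, I): Player 1 gets 9, best alternative 3; Player 2 gets 9, best alternative 0; Player 3 gets 2, best alternative 0. No profitable deviation — NE.
(R3, West, I): Player 1 gets 6, best alternative 5; Player 2 gets 5, best alternative 4; Player 3 gets 3, best alternative 1. No profitable deviation — NE.
(The remaining 4 profiles each have a profitable deviation by the same check.)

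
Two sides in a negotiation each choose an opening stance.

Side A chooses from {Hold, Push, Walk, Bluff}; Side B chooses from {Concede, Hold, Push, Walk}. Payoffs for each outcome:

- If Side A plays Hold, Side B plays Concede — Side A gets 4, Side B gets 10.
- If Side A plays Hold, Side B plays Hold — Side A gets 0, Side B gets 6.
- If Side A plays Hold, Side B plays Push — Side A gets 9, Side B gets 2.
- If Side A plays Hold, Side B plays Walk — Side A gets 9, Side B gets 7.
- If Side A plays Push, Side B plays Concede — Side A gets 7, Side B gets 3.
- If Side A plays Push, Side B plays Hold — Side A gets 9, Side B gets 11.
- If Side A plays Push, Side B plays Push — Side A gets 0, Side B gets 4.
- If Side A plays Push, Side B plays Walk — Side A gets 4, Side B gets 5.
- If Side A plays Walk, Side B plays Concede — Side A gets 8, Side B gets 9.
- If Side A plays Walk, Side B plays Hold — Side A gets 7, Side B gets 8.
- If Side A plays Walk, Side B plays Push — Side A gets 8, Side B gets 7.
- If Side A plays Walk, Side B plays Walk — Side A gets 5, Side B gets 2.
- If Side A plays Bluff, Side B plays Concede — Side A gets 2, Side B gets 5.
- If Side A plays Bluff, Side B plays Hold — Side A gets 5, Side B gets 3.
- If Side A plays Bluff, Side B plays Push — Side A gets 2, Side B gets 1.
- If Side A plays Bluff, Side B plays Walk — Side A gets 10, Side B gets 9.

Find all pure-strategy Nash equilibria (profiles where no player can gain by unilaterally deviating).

Side A against Concede: payoffs 4, 7, 8, 2 → best response Walk.
Side A against Hold: payoffs 0, 9, 7, 5 → best response Push.
Side A against Push: payoffs 9, 0, 8, 2 → best response Hold.
Side A against Walk: payoffs 9, 4, 5, 10 → best response Bluff.
Side B against Hold: payoffs 10, 6, 2, 7 → best response Concede.
Side B against Push: payoffs 3, 11, 4, 5 → best response Hold.
Side B against Walk: payoffs 9, 8, 7, 2 → best response Concede.
Side B against Bluff: payoffs 5, 3, 1, 9 → best response Walk.
Mutual best responses: (Push, Hold); (Walk, Concede); (Bluff, Walk).

(Push, Hold) and (Walk, Concede) and (Bluff, Walk)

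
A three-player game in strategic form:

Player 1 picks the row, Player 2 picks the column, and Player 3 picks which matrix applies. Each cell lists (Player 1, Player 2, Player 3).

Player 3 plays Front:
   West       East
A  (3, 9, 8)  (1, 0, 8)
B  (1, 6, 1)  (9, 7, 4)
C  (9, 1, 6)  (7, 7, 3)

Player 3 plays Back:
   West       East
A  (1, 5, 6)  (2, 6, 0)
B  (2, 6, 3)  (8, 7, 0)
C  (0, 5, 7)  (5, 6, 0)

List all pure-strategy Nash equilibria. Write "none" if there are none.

(A, West, Front): Player 1 can switch to C (3 → 9). Not NE.
(A, West, Back): Player 1 can switch to B (1 → 2). Not NE.
(A, East, Front): Player 1 can switch to B (1 → 9). Not NE.
(A, East, Back): Player 1 can switch to B (2 → 8). Not NE.
(B, West, Front): Player 1 can switch to A (1 → 3). Not NE.
(B, West, Back): Player 2 can switch to East (6 → 7). Not NE.
(B, East, Front): Player 1 gets 9, best alternative 7; Player 2 gets 7, best alternative 6; Player 3 gets 4, best alternative 0. No profitable deviation — NE.
(B, East, Back): Player 3 can switch to Front (0 → 4). Not NE.
(C, West, Front): Player 2 can switch to East (1 → 7). Not NE.
(C, West, Back): Player 1 can switch to A (0 → 1). Not NE.
(C, East, Front): Player 1 can switch to B (7 → 9). Not NE.
(C, East, Back): Player 1 can switch to B (5 → 8). Not NE.

Pure NE: (B, East, Front)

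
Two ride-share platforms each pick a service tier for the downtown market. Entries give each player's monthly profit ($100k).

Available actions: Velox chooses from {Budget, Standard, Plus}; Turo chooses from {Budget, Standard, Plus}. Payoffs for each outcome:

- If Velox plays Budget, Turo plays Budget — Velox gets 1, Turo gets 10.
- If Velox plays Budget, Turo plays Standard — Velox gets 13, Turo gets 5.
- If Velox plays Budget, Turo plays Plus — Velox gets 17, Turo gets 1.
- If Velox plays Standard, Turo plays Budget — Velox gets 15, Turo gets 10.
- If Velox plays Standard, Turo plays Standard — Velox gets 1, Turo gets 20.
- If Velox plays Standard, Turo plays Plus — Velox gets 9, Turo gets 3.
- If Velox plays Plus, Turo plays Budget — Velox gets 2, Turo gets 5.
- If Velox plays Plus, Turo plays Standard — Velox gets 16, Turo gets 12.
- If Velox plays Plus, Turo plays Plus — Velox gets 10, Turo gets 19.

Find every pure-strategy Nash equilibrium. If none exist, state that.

No pure-strategy Nash equilibrium.

(Budget, Budget): Velox can switch to Standard (1 → 15). Not NE.
(Budget, Standard): Velox can switch to Plus (13 → 16). Not NE.
(Budget, Plus): Turo can switch to Budget (1 → 10). Not NE.
(Standard, Budget): Turo can switch to Standard (10 → 20). Not NE.
(Standard, Standard): Velox can switch to Budget (1 → 13). Not NE.
(Standard, Plus): Velox can switch to Budget (9 → 17). Not NE.
(Plus, Budget): Velox can switch to Standard (2 → 15). Not NE.
(Plus, Standard): Turo can switch to Plus (12 → 19). Not NE.
(The remaining 1 profile has a profitable deviation by the same check.)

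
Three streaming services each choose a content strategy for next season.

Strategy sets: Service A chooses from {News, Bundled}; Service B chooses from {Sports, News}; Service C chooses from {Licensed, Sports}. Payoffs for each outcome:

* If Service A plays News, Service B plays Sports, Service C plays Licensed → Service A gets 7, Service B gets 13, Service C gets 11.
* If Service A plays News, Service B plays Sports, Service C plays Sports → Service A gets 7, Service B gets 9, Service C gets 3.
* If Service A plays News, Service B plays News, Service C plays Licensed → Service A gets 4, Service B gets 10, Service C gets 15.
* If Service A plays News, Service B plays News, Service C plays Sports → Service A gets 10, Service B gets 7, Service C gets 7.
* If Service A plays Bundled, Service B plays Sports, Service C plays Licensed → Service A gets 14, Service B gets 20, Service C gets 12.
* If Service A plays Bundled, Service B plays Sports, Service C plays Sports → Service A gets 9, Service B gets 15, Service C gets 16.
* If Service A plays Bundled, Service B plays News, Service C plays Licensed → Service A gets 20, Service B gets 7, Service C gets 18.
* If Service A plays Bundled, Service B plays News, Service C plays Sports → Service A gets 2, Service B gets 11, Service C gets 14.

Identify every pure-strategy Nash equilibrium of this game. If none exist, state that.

Pure NE: (Bundled, Sports, Sports)

Service A against (Sports, Licensed): payoffs 7, 14 → best response Bundled.
Service A against (Sports, Sports): payoffs 7, 9 → best response Bundled.
Service A against (News, Licensed): payoffs 4, 20 → best response Bundled.
Service A against (News, Sports): payoffs 10, 2 → best response News.
Service B against (News, Licensed): payoffs 13, 10 → best response Sports.
Service B against (News, Sports): payoffs 9, 7 → best response Sports.
Service B against (Bundled, Licensed): payoffs 20, 7 → best response Sports.
Service B against (Bundled, Sports): payoffs 15, 11 → best response Sports.
Service C against (News, Sports): payoffs 11, 3 → best response Licensed.
Service C against (News, News): payoffs 15, 7 → best response Licensed.
Service C against (Bundled, Sports): payoffs 12, 16 → best response Sports.
Service C against (Bundled, News): payoffs 18, 14 → best response Licensed.
Mutual best responses: (Bundled, Sports, Sports).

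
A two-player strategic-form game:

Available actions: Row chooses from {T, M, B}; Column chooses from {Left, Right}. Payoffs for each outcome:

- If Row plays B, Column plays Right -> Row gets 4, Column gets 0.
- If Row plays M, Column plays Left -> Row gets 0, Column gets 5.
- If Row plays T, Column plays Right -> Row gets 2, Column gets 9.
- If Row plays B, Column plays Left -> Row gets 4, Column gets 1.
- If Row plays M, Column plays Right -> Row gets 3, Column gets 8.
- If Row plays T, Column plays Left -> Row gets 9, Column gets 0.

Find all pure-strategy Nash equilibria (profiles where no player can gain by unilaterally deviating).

No pure-strategy Nash equilibrium.

Mark each player's best response to every combination of opponents' strategies; a profile where every player is best-responding is a pure Nash equilibrium.
Row against Left: payoffs 9, 0, 4 → best response T.
Row against Right: payoffs 2, 3, 4 → best response B.
Column against T: payoffs 0, 9 → best response Right.
Column against M: payoffs 5, 8 → best response Right.
Column against B: payoffs 1, 0 → best response Left.
No profile is a mutual best response for all players.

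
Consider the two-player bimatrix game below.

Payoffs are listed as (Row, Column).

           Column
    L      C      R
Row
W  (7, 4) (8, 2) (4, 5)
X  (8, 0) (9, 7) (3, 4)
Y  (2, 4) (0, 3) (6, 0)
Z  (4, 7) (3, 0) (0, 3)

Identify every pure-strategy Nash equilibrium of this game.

Row against L: payoffs 7, 8, 2, 4 → best response X.
Row against C: payoffs 8, 9, 0, 3 → best response X.
Row against R: payoffs 4, 3, 6, 0 → best response Y.
Column against W: payoffs 4, 2, 5 → best response R.
Column against X: payoffs 0, 7, 4 → best response C.
Column against Y: payoffs 4, 3, 0 → best response L.
Column against Z: payoffs 7, 0, 3 → best response L.
Mutual best responses: (X, C).

The unique pure-strategy Nash equilibrium is (X, C).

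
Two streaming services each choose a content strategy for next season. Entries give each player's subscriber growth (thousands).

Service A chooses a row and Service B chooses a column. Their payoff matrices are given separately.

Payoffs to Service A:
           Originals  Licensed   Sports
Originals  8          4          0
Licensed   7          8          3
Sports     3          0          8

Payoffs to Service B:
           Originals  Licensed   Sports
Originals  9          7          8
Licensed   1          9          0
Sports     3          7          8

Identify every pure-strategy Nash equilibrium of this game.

The pure Nash equilibria are (Originals, Originals), (Licensed, Licensed), (Sports, Sports).

For each strategy profile, look for a profitable unilateral deviation.
(Originals, Originals): Service A gets 8, best alternative 7; Service B gets 9, best alternative 8. No profitable deviation — NE.
(Originals, Licensed): Service A can switch to Licensed (4 → 8). Not NE.
(Originals, Sports): Service A can switch to Licensed (0 → 3). Not NE.
(Licensed, Originals): Service A can switch to Originals (7 → 8). Not NE.
(Licensed, Licensed): Service A gets 8, best alternative 4; Service B gets 9, best alternative 1. No profitable deviation — NE.
(Licensed, Sports): Service A can switch to Sports (3 → 8). Not NE.
(Sports, Originals): Service A can switch to Originals (3 → 8). Not NE.
(Sports, Licensed): Service A can switch to Originals (0 → 4). Not NE.
(Sports, Sports): Service A gets 8, best alternative 3; Service B gets 8, best alternative 7. No profitable deviation — NE.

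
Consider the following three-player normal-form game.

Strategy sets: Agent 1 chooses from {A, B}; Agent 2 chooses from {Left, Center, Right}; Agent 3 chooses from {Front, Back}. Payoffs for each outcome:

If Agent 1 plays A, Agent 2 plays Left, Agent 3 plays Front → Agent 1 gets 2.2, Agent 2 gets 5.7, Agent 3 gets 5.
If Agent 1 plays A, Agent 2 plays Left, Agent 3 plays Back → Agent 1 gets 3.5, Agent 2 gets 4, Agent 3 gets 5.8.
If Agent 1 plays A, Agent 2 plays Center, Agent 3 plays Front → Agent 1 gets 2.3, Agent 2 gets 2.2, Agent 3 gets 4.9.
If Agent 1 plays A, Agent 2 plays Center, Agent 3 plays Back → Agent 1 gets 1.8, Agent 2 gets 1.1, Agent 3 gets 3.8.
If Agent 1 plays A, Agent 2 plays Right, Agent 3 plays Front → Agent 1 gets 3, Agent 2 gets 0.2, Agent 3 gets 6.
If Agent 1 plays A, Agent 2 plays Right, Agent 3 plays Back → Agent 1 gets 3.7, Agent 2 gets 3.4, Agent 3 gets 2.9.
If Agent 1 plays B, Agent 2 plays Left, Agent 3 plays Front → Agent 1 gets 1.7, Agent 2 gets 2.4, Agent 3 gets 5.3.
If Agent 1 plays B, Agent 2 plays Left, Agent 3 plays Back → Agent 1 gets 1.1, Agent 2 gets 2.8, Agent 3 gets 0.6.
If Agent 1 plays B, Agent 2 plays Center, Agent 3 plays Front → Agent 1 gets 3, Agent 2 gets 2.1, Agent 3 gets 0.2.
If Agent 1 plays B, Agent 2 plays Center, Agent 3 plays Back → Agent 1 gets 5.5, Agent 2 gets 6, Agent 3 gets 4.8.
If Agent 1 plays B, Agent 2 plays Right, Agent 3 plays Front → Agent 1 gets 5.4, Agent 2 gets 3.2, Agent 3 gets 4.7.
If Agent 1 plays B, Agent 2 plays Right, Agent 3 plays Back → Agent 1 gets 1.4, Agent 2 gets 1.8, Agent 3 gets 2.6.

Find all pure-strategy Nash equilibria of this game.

(A, Left, Back); (B, Center, Back); (B, Right, Front)

(A, Left, Front): Agent 3 can switch to Back (5 → 5.8). Not NE.
(A, Left, Back): Agent 1 gets 3.5, best alternative 1.1; Agent 2 gets 4, best alternative 3.4; Agent 3 gets 5.8, best alternative 5. No profitable deviation — NE.
(A, Center, Front): Agent 1 can switch to B (2.3 → 3). Not NE.
(A, Center, Back): Agent 1 can switch to B (1.8 → 5.5). Not NE.
(A, Right, Front): Agent 1 can switch to B (3 → 5.4). Not NE.
(A, Right, Back): Agent 2 can switch to Left (3.4 → 4). Not NE.
(B, Left, Front): Agent 1 can switch to A (1.7 → 2.2). Not NE.
(B, Left, Back): Agent 1 can switch to A (1.1 → 3.5). Not NE.
(B, Center, Front): Agent 2 can switch to Left (2.1 → 2.4). Not NE.
(B, Center, Back): Agent 1 gets 5.5, best alternative 1.8; Agent 2 gets 6, best alternative 2.8; Agent 3 gets 4.8, best alternative 0.2. No profitable deviation — NE.
(B, Right, Front): Agent 1 gets 5.4, best alternative 3; Agent 2 gets 3.2, best alternative 2.4; Agent 3 gets 4.7, best alternative 2.6. No profitable deviation — NE.
(The remaining 1 profile has a profitable deviation by the same check.)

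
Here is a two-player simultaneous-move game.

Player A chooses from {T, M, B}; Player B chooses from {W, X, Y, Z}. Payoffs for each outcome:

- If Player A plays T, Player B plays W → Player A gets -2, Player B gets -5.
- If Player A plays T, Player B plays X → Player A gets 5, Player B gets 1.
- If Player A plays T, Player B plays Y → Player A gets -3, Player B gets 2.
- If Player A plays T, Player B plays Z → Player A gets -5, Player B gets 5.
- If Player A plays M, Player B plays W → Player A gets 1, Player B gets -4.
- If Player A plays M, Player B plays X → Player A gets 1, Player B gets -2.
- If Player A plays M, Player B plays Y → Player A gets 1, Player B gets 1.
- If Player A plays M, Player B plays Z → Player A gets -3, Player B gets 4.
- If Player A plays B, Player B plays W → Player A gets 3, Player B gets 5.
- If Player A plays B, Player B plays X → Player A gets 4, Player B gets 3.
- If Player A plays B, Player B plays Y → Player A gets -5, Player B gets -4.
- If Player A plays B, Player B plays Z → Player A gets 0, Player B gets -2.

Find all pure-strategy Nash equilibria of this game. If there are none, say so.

For each player, find the best response to each opponent profile; mutual best responses are the pure NE.
Player A against W: payoffs -2, 1, 3 → best response B.
Player A against X: payoffs 5, 1, 4 → best response T.
Player A against Y: payoffs -3, 1, -5 → best response M.
Player A against Z: payoffs -5, -3, 0 → best response B.
Player B against T: payoffs -5, 1, 2, 5 → best response Z.
Player B against M: payoffs -4, -2, 1, 4 → best response Z.
Player B against B: payoffs 5, 3, -4, -2 → best response W.
Mutual best responses: (B, W).

(B, W)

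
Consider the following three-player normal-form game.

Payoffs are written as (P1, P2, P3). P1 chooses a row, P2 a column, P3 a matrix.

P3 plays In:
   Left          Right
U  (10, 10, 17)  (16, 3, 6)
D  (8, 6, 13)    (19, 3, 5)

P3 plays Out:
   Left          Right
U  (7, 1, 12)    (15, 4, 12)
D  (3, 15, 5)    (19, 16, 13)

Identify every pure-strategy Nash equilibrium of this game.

Pure-strategy Nash equilibria: (U, Left, In), (D, Right, Out)

Mark each player's best response to every combination of opponents' strategies; a profile where every player is best-responding is a pure Nash equilibrium.
P1 against (Left, In): payoffs 10, 8 → best response U.
P1 against (Left, Out): payoffs 7, 3 → best response U.
P1 against (Right, In): payoffs 16, 19 → best response D.
P1 against (Right, Out): payoffs 15, 19 → best response D.
P2 against (U, In): payoffs 10, 3 → best response Left.
P2 against (U, Out): payoffs 1, 4 → best response Right.
P2 against (D, In): payoffs 6, 3 → best response Left.
P2 against (D, Out): payoffs 15, 16 → best response Right.
P3 against (U, Left): payoffs 17, 12 → best response In.
P3 against (U, Right): payoffs 6, 12 → best response Out.
P3 against (D, Left): payoffs 13, 5 → best response In.
P3 against (D, Right): payoffs 5, 13 → best response Out.
Mutual best responses: (U, Left, In); (D, Right, Out).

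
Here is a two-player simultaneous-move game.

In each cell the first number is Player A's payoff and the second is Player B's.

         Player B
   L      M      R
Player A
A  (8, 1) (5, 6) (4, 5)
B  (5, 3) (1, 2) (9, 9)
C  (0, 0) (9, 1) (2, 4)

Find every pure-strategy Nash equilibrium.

Player A against L: payoffs 8, 5, 0 → best response A.
Player A against M: payoffs 5, 1, 9 → best response C.
Player A against R: payoffs 4, 9, 2 → best response B.
Player B against A: payoffs 1, 6, 5 → best response M.
Player B against B: payoffs 3, 2, 9 → best response R.
Player B against C: payoffs 0, 1, 4 → best response R.
Mutual best responses: (B, R).

Pure NE: (B, R)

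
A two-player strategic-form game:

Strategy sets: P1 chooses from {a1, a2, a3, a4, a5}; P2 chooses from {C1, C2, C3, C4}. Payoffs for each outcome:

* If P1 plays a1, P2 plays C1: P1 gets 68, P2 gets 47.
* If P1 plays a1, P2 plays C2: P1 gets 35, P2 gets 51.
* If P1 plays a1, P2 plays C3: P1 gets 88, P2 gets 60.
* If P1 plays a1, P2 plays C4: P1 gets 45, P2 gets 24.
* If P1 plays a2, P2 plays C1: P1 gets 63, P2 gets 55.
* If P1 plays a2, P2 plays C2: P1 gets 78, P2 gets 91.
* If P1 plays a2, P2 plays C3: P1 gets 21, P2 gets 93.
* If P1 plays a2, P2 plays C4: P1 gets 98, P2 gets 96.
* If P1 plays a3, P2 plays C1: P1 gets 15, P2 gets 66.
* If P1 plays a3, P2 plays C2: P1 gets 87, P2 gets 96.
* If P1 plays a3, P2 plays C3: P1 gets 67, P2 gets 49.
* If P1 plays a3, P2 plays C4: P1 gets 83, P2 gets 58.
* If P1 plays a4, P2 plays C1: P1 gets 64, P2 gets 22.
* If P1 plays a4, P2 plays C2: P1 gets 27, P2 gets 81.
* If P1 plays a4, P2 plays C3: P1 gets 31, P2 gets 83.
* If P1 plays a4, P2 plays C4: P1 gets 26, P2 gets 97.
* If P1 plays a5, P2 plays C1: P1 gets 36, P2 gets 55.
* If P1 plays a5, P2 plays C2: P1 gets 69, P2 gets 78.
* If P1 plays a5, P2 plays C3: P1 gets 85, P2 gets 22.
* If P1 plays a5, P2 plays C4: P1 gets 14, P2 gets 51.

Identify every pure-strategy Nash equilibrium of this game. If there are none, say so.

Mark each player's best response to every combination of opponents' strategies; a profile where every player is best-responding is a pure Nash equilibrium.
P1 against C1: payoffs 68, 63, 15, 64, 36 → best response a1.
P1 against C2: payoffs 35, 78, 87, 27, 69 → best response a3.
P1 against C3: payoffs 88, 21, 67, 31, 85 → best response a1.
P1 against C4: payoffs 45, 98, 83, 26, 14 → best response a2.
P2 against a1: payoffs 47, 51, 60, 24 → best response C3.
P2 against a2: payoffs 55, 91, 93, 96 → best response C4.
P2 against a3: payoffs 66, 96, 49, 58 → best response C2.
P2 against a4: payoffs 22, 81, 83, 97 → best response C4.
P2 against a5: payoffs 55, 78, 22, 51 → best response C2.
Mutual best responses: (a1, C3); (a2, C4); (a3, C2).

The pure Nash equilibria are (a1, C3), (a2, C4), (a3, C2).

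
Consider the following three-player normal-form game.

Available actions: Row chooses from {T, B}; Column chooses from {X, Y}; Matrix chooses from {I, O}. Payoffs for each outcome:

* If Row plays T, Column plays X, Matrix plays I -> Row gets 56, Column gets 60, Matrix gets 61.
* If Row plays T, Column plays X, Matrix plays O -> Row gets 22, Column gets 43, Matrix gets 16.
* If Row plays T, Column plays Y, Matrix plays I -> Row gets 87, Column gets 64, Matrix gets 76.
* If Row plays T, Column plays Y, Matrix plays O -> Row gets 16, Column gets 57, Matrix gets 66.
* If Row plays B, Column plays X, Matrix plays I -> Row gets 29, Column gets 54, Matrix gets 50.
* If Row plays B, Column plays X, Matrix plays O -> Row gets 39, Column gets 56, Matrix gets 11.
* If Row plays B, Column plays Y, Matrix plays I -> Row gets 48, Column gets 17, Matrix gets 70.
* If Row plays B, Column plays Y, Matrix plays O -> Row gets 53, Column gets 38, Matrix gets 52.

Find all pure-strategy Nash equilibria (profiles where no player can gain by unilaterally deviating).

The unique pure-strategy Nash equilibrium is (T, Y, I).

(T, X, I): Column can switch to Y (60 → 64). Not NE.
(T, X, O): Row can switch to B (22 → 39). Not NE.
(T, Y, I): Row gets 87, best alternative 48; Column gets 64, best alternative 60; Matrix gets 76, best alternative 66. No profitable deviation — NE.
(T, Y, O): Row can switch to B (16 → 53). Not NE.
(B, X, I): Row can switch to T (29 → 56). Not NE.
(B, X, O): Matrix can switch to I (11 → 50). Not NE.
(B, Y, I): Row can switch to T (48 → 87). Not NE.
(B, Y, O): Column can switch to X (38 → 56). Not NE.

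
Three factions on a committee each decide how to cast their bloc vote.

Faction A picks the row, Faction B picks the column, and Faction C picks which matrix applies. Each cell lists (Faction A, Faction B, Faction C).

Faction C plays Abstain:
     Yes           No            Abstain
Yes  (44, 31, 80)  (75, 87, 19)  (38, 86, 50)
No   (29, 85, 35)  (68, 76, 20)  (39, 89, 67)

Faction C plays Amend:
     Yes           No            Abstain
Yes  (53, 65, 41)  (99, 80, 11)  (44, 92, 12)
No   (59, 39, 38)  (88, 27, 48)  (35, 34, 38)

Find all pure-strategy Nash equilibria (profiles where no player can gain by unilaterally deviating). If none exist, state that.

(Yes, No, Abstain), (No, Yes, Amend), (No, Abstain, Abstain)

(Yes, Yes, Abstain): Faction B can switch to No (31 → 87). Not NE.
(Yes, Yes, Amend): Faction A can switch to No (53 → 59). Not NE.
(Yes, No, Abstain): Faction A gets 75, best alternative 68; Faction B gets 87, best alternative 86; Faction C gets 19, best alternative 11. No profitable deviation — NE.
(Yes, No, Amend): Faction B can switch to Abstain (80 → 92). Not NE.
(Yes, Abstain, Abstain): Faction A can switch to No (38 → 39). Not NE.
(Yes, Abstain, Amend): Faction C can switch to Abstain (12 → 50). Not NE.
(No, Yes, Abstain): Faction A can switch to Yes (29 → 44). Not NE.
(No, Yes, Amend): Faction A gets 59, best alternative 53; Faction B gets 39, best alternative 34; Faction C gets 38, best alternative 35. No profitable deviation — NE.
(No, No, Abstain): Faction A can switch to Yes (68 → 75). Not NE.
(No, No, Amend): Faction A can switch to Yes (88 → 99). Not NE.
(No, Abstain, Abstain): Faction A gets 39, best alternative 38; Faction B gets 89, best alternative 85; Faction C gets 67, best alternative 38. No profitable deviation — NE.
(The remaining 1 profile has a profitable deviation by the same check.)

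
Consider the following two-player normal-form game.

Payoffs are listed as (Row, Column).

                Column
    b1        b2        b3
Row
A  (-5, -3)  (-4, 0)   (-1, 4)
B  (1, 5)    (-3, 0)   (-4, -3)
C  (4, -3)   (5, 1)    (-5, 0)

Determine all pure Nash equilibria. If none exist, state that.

The pure Nash equilibria are (A, b3); (C, b2).

(A, b1): Row can switch to B (-5 → 1). Not NE.
(A, b2): Row can switch to B (-4 → -3). Not NE.
(A, b3): Row gets -1, best alternative -4; Column gets 4, best alternative 0. No profitable deviation — NE.
(B, b1): Row can switch to C (1 → 4). Not NE.
(B, b2): Row can switch to C (-3 → 5). Not NE.
(B, b3): Row can switch to A (-4 → -1). Not NE.
(C, b1): Column can switch to b2 (-3 → 1). Not NE.
(C, b2): Row gets 5, best alternative -3; Column gets 1, best alternative 0. No profitable deviation — NE.
(C, b3): Row can switch to A (-5 → -1). Not NE.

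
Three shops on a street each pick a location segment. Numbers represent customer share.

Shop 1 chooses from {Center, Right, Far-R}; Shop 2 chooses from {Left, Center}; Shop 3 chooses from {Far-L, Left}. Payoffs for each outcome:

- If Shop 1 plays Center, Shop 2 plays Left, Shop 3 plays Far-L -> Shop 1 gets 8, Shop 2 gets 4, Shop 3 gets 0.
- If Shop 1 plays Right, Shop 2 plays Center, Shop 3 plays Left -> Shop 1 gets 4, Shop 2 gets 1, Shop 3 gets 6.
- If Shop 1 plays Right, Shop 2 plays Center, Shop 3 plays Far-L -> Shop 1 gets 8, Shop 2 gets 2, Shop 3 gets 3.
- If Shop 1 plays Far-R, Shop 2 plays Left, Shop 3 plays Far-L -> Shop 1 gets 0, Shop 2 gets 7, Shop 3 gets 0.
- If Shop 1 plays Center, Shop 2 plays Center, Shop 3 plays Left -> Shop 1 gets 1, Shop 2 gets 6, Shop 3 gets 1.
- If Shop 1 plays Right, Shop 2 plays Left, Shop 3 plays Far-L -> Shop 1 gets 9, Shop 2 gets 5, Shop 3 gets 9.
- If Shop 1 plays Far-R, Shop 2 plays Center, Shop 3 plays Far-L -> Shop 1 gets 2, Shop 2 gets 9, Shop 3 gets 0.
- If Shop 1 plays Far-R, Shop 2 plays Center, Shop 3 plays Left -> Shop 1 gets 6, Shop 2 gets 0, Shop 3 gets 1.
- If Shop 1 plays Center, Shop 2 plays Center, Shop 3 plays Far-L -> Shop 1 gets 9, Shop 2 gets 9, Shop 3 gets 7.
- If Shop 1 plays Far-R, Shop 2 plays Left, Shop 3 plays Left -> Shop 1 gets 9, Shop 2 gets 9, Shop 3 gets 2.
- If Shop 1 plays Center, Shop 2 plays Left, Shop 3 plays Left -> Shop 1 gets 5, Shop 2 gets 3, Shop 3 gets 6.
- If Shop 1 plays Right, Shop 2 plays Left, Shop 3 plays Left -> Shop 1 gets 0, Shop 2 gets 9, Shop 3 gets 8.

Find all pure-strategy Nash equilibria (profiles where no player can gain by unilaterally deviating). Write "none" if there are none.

Mark each player's best response to every combination of opponents' strategies; a profile where every player is best-responding is a pure Nash equilibrium.
Shop 1 against (Left, Far-L): payoffs 8, 9, 0 → best response Right.
Shop 1 against (Left, Left): payoffs 5, 0, 9 → best response Far-R.
Shop 1 against (Center, Far-L): payoffs 9, 8, 2 → best response Center.
Shop 1 against (Center, Left): payoffs 1, 4, 6 → best response Far-R.
Shop 2 against (Center, Far-L): payoffs 4, 9 → best response Center.
Shop 2 against (Center, Left): payoffs 3, 6 → best response Center.
Shop 2 against (Right, Far-L): payoffs 5, 2 → best response Left.
Shop 2 against (Right, Left): payoffs 9, 1 → best response Left.
Shop 2 against (Far-R, Far-L): payoffs 7, 9 → best response Center.
Shop 2 against (Far-R, Left): payoffs 9, 0 → best response Left.
Shop 3 against (Center, Left): payoffs 0, 6 → best response Left.
Shop 3 against (Center, Center): payoffs 7, 1 → best response Far-L.
Shop 3 against (Right, Left): payoffs 9, 8 → best response Far-L.
Shop 3 against (Right, Center): payoffs 3, 6 → best response Left.
Shop 3 against (Far-R, Left): payoffs 0, 2 → best response Left.
Shop 3 against (Far-R, Center): payoffs 0, 1 → best response Left.
Mutual best responses: (Center, Center, Far-L); (Right, Left, Far-L); (Far-R, Left, Left).

(Center, Center, Far-L); (Right, Left, Far-L); (Far-R, Left, Left)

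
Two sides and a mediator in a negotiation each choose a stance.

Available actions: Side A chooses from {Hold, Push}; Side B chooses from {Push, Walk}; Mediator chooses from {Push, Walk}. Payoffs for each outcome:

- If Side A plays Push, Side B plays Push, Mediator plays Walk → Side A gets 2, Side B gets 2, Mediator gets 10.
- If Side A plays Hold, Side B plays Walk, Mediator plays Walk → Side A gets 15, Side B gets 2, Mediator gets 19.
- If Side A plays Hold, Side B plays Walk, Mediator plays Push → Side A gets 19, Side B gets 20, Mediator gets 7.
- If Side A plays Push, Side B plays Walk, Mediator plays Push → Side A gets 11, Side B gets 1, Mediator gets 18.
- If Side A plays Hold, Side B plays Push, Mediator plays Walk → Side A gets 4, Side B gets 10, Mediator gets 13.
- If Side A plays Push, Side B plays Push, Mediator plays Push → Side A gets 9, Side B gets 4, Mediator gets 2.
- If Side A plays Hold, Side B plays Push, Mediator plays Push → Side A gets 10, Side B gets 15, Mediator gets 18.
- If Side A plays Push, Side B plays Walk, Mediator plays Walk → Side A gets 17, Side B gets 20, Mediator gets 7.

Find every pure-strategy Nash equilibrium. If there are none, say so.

none

(Hold, Push, Push): Side B can switch to Walk (15 → 20). Not NE.
(Hold, Push, Walk): Mediator can switch to Push (13 → 18). Not NE.
(Hold, Walk, Push): Mediator can switch to Walk (7 → 19). Not NE.
(Hold, Walk, Walk): Side A can switch to Push (15 → 17). Not NE.
(Push, Push, Push): Side A can switch to Hold (9 → 10). Not NE.
(Push, Push, Walk): Side A can switch to Hold (2 → 4). Not NE.
(Push, Walk, Push): Side A can switch to Hold (11 → 19). Not NE.
(Push, Walk, Walk): Mediator can switch to Push (7 → 18). Not NE.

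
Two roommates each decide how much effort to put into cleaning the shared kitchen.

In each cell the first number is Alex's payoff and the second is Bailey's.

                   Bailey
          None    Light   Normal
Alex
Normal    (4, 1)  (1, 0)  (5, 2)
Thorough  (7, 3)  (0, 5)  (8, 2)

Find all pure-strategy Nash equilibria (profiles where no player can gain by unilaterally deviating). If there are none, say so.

none

(Normal, None): Alex can switch to Thorough (4 → 7). Not NE.
(Normal, Light): Bailey can switch to None (0 → 1). Not NE.
(Normal, Normal): Alex can switch to Thorough (5 → 8). Not NE.
(Thorough, None): Bailey can switch to Light (3 → 5). Not NE.
(Thorough, Light): Alex can switch to Normal (0 → 1). Not NE.
(Thorough, Normal): Bailey can switch to None (2 → 3). Not NE.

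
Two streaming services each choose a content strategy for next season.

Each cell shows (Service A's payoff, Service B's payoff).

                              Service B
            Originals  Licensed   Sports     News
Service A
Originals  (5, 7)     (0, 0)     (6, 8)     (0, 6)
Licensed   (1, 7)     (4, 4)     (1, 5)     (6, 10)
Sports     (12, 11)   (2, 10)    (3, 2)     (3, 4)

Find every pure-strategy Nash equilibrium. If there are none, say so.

The pure Nash equilibria are (Originals, Sports) and (Licensed, News) and (Sports, Originals).

Service A against Originals: payoffs 5, 1, 12 → best response Sports.
Service A against Licensed: payoffs 0, 4, 2 → best response Licensed.
Service A against Sports: payoffs 6, 1, 3 → best response Originals.
Service A against News: payoffs 0, 6, 3 → best response Licensed.
Service B against Originals: payoffs 7, 0, 8, 6 → best response Sports.
Service B against Licensed: payoffs 7, 4, 5, 10 → best response News.
Service B against Sports: payoffs 11, 10, 2, 4 → best response Originals.
Mutual best responses: (Originals, Sports); (Licensed, News); (Sports, Originals).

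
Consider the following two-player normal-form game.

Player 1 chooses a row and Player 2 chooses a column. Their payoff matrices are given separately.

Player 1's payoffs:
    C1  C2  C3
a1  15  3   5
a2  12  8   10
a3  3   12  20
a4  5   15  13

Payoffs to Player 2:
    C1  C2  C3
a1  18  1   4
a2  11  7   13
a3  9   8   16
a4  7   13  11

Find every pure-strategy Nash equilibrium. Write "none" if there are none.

Pure-strategy Nash equilibria: (a1, C1), (a3, C3), (a4, C2)

Player 1 against C1: payoffs 15, 12, 3, 5 → best response a1.
Player 1 against C2: payoffs 3, 8, 12, 15 → best response a4.
Player 1 against C3: payoffs 5, 10, 20, 13 → best response a3.
Player 2 against a1: payoffs 18, 1, 4 → best response C1.
Player 2 against a2: payoffs 11, 7, 13 → best response C3.
Player 2 against a3: payoffs 9, 8, 16 → best response C3.
Player 2 against a4: payoffs 7, 13, 11 → best response C2.
Mutual best responses: (a1, C1); (a3, C3); (a4, C2).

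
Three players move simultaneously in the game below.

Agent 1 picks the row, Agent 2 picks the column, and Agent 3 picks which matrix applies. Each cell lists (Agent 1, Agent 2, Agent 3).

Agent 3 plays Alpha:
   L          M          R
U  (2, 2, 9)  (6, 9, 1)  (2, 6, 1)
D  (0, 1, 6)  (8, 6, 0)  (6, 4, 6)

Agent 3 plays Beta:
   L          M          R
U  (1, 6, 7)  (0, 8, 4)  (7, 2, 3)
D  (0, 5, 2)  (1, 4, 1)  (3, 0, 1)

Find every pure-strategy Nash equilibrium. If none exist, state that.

This game has no pure Nash equilibrium.

(U, L, Alpha): Agent 2 can switch to M (2 → 9). Not NE.
(U, L, Beta): Agent 2 can switch to M (6 → 8). Not NE.
(U, M, Alpha): Agent 1 can switch to D (6 → 8). Not NE.
(U, M, Beta): Agent 1 can switch to D (0 → 1). Not NE.
(U, R, Alpha): Agent 1 can switch to D (2 → 6). Not NE.
(U, R, Beta): Agent 2 can switch to L (2 → 6). Not NE.
(D, L, Alpha): Agent 1 can switch to U (0 → 2). Not NE.
(D, L, Beta): Agent 1 can switch to U (0 → 1). Not NE.
(D, M, Alpha): Agent 3 can switch to Beta (0 → 1). Not NE.
(D, M, Beta): Agent 2 can switch to L (4 → 5). Not NE.
(The remaining 2 profiles each have a profitable deviation by the same check.)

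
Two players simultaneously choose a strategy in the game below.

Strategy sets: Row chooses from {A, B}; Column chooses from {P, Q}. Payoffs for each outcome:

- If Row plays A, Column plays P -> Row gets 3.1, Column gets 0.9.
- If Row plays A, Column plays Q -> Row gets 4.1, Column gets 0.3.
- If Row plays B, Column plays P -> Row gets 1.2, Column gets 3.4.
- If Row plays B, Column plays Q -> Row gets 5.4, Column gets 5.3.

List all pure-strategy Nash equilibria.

Mark each player's best response to every combination of opponents' strategies; a profile where every player is best-responding is a pure Nash equilibrium.
Row against P: payoffs 3.1, 1.2 → best response A.
Row against Q: payoffs 4.1, 5.4 → best response B.
Column against A: payoffs 0.9, 0.3 → best response P.
Column against B: payoffs 3.4, 5.3 → best response Q.
Mutual best responses: (A, P); (B, Q).

(A, P) and (B, Q)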